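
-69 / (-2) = 69 / 2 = 34.50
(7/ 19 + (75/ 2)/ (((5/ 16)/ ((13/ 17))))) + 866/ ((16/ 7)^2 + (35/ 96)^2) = 11665455703/ 45967099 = 253.78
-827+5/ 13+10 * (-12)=-12306/ 13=-946.62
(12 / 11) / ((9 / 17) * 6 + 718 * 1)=51 / 33715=0.00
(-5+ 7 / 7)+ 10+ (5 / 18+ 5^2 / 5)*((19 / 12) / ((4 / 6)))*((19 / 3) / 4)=44663 / 1728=25.85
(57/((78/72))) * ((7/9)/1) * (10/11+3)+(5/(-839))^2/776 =12495847917271/78112705528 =159.97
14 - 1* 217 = -203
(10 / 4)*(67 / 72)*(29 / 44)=9715 / 6336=1.53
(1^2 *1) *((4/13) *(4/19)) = 16/247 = 0.06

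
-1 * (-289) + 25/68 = 19677/68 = 289.37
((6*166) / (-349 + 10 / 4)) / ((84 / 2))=-332 / 4851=-0.07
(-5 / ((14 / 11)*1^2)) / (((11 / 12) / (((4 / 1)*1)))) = -120 / 7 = -17.14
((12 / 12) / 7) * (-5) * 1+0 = -0.71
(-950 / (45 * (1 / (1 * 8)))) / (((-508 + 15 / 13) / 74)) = 1462240 / 59301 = 24.66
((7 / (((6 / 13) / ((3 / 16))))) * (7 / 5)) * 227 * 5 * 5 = 722995 / 32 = 22593.59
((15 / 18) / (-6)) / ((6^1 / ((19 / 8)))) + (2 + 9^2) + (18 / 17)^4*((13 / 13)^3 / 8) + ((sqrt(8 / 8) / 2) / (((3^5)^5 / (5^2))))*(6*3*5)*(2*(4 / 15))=125457880309928707475 / 1509683028251494464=83.10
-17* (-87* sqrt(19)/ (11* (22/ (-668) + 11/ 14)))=1728951* sqrt(19)/ 9680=778.55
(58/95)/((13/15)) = 174/247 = 0.70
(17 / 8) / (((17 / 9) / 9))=81 / 8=10.12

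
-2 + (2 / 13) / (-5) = -132 / 65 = -2.03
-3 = -3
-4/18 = -2/9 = -0.22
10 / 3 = 3.33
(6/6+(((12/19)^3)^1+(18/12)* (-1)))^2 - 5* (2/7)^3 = -3555260673/64546948732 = -0.06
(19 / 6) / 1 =19 / 6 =3.17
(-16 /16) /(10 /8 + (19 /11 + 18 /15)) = -220 /919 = -0.24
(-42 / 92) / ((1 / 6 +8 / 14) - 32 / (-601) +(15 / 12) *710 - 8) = -265041 / 511067222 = -0.00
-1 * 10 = -10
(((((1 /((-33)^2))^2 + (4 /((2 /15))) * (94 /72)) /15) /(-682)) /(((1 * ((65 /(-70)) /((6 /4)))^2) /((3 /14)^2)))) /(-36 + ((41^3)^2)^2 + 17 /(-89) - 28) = -8267846083 /406648667203451206391314321138560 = -0.00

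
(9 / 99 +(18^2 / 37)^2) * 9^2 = 93644505 / 15059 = 6218.51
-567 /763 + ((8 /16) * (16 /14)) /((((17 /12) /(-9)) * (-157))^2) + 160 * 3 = 2604899007057 /5435277043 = 479.26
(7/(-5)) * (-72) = 504/5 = 100.80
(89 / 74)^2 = 7921 / 5476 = 1.45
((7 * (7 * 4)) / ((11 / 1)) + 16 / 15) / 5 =3116 / 825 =3.78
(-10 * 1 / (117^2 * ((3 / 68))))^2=462400 / 1686498489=0.00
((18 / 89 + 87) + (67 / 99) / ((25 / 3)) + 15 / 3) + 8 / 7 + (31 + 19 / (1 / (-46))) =-385262134 / 513975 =-749.57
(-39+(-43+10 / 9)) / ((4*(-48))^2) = -91 / 41472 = -0.00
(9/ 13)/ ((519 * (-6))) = -1/ 4498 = -0.00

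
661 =661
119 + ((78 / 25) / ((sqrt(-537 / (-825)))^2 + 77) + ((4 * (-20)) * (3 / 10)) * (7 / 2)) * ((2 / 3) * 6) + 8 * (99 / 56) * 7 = -419390 / 3559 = -117.84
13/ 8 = 1.62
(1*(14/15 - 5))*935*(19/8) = -9030.54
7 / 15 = 0.47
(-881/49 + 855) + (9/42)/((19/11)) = 1558763/1862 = 837.14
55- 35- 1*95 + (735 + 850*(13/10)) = 1765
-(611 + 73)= -684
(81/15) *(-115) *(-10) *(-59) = -366390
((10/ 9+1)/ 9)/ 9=19/ 729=0.03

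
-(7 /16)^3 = -343 /4096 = -0.08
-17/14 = -1.21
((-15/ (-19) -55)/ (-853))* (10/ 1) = 10300/ 16207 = 0.64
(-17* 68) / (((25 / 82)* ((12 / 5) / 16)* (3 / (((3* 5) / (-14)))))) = 189584 / 21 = 9027.81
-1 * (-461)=461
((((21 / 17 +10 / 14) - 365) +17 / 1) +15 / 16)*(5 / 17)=-101.50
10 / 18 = 5 / 9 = 0.56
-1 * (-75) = 75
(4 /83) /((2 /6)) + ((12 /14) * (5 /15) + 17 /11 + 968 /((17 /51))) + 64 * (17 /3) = 62669681 /19173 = 3268.64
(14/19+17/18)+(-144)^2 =20737.68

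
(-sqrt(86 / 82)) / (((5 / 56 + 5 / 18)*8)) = -63*sqrt(1763) / 7585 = -0.35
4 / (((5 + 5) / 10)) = 4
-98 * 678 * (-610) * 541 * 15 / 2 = 164453883300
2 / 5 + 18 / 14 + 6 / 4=223 / 70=3.19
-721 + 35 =-686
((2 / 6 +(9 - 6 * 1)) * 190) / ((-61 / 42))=-26600 / 61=-436.07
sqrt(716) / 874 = sqrt(179) / 437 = 0.03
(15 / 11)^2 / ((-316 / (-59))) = 13275 / 38236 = 0.35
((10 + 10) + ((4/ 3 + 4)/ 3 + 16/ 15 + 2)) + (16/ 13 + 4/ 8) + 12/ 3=35773/ 1170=30.58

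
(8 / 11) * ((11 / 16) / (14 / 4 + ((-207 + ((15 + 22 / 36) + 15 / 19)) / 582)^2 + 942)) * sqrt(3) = 19809256968 * sqrt(3) / 37463554010713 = 0.00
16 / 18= 0.89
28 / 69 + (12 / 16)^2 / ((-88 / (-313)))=233797 / 97152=2.41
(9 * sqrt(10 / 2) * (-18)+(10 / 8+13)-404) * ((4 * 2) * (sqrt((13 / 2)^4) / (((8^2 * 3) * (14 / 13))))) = -1229.26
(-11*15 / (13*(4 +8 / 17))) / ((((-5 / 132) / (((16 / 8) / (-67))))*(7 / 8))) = -296208 / 115843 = -2.56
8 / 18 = 0.44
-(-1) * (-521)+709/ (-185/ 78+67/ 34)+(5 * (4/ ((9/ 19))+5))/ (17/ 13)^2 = -1555909283/ 691866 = -2248.86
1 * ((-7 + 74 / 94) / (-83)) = 292 / 3901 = 0.07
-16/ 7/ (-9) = 16/ 63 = 0.25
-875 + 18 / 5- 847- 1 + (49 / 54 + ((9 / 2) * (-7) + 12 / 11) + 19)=-2568904 / 1485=-1729.90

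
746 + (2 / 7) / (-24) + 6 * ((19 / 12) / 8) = 747.18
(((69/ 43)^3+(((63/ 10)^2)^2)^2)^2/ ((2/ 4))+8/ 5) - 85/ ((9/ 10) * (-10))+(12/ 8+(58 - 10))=3503510959641723076906695808247805826481/ 284461337205000000000000000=12316299269580.11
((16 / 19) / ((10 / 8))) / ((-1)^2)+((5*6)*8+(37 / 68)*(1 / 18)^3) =9067317179 / 37674720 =240.67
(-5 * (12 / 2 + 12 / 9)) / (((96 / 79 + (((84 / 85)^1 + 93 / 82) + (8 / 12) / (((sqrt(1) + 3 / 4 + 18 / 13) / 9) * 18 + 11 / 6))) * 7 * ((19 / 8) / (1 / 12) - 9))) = -15142325 / 192779496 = -0.08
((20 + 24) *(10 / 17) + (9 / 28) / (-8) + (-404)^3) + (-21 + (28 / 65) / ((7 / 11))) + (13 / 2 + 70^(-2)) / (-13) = -571244988403491 / 8663200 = -65939258.98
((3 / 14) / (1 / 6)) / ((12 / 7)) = 3 / 4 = 0.75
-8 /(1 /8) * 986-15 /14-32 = -883919 /14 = -63137.07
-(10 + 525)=-535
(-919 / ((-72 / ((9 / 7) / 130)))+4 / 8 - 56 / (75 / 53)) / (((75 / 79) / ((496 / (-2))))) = 10415653327 / 1023750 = 10174.02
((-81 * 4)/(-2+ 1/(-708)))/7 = 229392/9919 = 23.13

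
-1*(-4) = 4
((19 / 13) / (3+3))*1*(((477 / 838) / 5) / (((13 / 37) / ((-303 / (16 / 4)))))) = -5.98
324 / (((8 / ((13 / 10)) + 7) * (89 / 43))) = 20124 / 1691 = 11.90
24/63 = 8/21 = 0.38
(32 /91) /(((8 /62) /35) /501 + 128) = 0.00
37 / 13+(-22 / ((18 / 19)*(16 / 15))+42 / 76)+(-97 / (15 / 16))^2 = 9502861783 / 889200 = 10686.98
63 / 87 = 21 / 29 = 0.72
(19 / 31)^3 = 6859 / 29791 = 0.23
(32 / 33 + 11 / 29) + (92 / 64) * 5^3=2772031 / 15312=181.04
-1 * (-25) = 25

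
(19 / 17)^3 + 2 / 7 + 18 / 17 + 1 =128644 / 34391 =3.74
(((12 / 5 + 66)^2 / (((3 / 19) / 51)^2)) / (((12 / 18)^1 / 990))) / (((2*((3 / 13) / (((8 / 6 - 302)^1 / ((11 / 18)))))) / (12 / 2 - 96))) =69541397803150416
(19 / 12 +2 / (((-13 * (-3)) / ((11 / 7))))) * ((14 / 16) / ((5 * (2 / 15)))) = 1817 / 832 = 2.18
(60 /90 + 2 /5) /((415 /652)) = 10432 /6225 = 1.68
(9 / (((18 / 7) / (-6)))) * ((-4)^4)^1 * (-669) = 3596544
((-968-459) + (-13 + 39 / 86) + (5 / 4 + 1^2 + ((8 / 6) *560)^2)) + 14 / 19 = 16355264707 / 29412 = 556074.55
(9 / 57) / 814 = 3 / 15466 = 0.00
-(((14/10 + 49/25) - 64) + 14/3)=4198/75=55.97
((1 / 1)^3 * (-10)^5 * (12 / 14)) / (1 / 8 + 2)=-4800000 / 119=-40336.13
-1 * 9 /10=-9 /10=-0.90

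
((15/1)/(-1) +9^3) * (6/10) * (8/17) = 1008/5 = 201.60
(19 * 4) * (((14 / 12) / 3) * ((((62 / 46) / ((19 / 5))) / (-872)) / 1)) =-1085 / 90252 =-0.01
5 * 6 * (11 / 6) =55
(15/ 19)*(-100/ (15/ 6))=-600/ 19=-31.58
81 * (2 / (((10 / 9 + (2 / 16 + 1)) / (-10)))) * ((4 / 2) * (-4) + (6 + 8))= -699840 / 161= -4346.83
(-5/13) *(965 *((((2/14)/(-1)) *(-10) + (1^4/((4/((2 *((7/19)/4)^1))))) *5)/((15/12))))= -1703225/3458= -492.55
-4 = -4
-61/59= -1.03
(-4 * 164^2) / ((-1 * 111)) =107584 / 111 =969.23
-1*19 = -19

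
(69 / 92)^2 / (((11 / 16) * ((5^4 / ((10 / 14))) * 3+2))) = 9 / 28897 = 0.00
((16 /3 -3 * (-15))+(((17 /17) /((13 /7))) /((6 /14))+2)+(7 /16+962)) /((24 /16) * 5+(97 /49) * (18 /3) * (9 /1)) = 31066049 /3497832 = 8.88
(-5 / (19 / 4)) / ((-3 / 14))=280 / 57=4.91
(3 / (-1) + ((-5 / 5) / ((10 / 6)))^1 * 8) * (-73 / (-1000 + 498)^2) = 2847 / 1260020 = 0.00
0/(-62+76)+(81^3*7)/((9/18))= 7440174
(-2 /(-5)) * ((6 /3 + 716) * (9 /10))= 6462 /25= 258.48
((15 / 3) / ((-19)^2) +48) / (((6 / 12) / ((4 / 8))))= 17333 / 361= 48.01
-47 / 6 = -7.83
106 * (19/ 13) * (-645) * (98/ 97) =-127304940/ 1261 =-100955.54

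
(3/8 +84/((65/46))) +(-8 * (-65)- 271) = 160587/520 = 308.82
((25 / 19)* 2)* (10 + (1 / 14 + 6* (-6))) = -9075 / 133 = -68.23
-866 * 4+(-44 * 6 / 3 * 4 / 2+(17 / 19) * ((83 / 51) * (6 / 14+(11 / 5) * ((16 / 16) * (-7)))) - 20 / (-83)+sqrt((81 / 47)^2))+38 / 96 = -455673213377 / 124519920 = -3659.44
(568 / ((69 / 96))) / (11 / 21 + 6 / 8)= 1526784 / 2461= 620.39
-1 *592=-592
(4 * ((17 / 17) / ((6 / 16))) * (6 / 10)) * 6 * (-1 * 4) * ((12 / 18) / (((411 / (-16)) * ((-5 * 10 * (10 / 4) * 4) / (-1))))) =2048 / 256875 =0.01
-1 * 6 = -6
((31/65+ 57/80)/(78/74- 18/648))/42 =137307/4975880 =0.03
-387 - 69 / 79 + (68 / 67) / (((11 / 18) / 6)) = -22002978 / 58223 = -377.91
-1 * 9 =-9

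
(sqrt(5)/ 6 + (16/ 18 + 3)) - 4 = -1/ 9 + sqrt(5)/ 6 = 0.26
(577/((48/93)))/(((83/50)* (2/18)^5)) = 39766922.55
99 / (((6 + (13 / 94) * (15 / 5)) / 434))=448756 / 67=6697.85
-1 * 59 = -59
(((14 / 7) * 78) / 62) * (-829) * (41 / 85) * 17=-2651142 / 155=-17104.14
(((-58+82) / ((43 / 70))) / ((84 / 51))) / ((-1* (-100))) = 51 / 215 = 0.24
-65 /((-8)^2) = -65 /64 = -1.02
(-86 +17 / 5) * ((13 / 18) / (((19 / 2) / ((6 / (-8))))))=5369 / 1140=4.71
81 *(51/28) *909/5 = 26821.99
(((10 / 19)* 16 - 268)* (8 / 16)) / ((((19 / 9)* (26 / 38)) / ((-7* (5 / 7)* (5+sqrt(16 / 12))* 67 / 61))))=4956660* sqrt(3) / 15067+37174950 / 15067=3037.11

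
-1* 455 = -455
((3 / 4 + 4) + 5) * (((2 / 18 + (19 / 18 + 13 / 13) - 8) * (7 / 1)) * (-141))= 449085 / 8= 56135.62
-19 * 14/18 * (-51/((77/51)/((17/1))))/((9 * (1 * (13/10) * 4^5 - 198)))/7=0.12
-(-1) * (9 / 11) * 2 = 18 / 11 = 1.64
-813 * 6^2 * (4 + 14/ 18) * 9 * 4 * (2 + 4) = -30204576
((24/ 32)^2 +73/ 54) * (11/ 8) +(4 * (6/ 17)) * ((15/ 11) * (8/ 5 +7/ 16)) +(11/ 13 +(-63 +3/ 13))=-465179465/ 8401536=-55.37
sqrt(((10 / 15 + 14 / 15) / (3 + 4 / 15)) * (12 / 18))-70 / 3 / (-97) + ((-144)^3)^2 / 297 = 672670244947730 / 22407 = 30020540230.63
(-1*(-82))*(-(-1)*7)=574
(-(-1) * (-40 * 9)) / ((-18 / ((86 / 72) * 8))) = 1720 / 9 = 191.11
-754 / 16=-377 / 8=-47.12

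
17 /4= 4.25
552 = 552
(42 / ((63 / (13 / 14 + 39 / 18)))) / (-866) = -65 / 27279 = -0.00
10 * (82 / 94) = 410 / 47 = 8.72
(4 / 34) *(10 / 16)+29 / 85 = 141 / 340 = 0.41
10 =10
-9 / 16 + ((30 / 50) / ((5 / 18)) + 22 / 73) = 55447 / 29200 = 1.90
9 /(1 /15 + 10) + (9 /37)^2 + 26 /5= 6359924 /1033595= 6.15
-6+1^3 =-5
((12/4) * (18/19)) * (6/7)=324/133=2.44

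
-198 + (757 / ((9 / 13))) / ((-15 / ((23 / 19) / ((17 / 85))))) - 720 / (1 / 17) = -6607037 / 513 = -12879.21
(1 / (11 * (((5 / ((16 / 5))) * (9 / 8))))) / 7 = 128 / 17325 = 0.01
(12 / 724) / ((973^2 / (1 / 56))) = 0.00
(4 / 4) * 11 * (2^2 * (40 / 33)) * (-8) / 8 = -160 / 3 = -53.33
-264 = -264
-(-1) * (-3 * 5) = -15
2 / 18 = 1 / 9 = 0.11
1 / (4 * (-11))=-1 / 44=-0.02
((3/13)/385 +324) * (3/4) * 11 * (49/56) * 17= 82702773/2080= 39760.95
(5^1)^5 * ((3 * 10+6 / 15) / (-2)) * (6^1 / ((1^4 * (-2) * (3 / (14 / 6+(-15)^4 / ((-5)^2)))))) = 288895000 / 3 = 96298333.33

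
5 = 5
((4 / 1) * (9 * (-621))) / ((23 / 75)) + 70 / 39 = -2843030 / 39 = -72898.21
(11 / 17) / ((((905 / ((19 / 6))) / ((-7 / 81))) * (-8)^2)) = -0.00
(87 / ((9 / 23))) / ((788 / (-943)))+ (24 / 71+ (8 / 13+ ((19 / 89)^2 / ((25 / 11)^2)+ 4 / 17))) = -48639495835342531 / 183636127252500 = -264.87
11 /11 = 1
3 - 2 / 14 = 20 / 7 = 2.86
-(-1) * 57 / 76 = 0.75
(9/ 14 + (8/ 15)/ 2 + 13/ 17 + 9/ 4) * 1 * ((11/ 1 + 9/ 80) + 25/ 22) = 100672267/ 2094400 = 48.07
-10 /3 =-3.33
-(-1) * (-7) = -7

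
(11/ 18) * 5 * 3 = 55/ 6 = 9.17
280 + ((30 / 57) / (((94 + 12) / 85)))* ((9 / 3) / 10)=564175 / 2014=280.13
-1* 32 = -32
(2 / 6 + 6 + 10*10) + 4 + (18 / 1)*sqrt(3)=18*sqrt(3) + 331 / 3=141.51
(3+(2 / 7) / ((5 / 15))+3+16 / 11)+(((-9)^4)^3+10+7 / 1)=21747074310986 / 77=282429536506.31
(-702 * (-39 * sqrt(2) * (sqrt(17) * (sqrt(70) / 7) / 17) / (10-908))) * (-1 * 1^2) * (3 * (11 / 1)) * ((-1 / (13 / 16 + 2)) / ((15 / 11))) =-5889312 * sqrt(595) / 1335775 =-107.54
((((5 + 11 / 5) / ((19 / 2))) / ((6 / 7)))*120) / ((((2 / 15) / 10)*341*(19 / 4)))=4.91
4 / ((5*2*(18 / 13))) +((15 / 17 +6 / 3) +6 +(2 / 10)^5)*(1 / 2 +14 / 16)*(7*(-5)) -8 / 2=-82465039 / 191250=-431.19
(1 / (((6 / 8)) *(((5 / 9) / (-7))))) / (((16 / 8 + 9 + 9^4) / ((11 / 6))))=-0.00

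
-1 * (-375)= 375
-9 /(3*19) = -3 /19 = -0.16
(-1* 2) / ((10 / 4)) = -0.80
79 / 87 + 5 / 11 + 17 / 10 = 29309 / 9570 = 3.06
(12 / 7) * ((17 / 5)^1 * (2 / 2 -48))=-9588 / 35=-273.94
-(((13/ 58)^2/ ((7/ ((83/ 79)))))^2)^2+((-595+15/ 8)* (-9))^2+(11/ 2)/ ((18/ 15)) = 1023819216423544838159250910906297/ 35929049525607744014009088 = 28495583.10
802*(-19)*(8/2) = -60952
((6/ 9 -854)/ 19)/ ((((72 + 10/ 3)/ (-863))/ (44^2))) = 2138583040/ 2147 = 996079.66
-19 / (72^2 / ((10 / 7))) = -95 / 18144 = -0.01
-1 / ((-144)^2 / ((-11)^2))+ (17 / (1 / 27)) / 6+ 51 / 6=1762439 / 20736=84.99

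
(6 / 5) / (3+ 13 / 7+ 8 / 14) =21 / 95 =0.22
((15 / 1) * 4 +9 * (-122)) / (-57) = 346 / 19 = 18.21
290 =290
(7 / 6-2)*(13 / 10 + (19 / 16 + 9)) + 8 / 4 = -727 / 96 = -7.57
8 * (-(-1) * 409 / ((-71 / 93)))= -304296 / 71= -4285.86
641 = 641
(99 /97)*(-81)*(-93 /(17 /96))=71593632 /1649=43416.39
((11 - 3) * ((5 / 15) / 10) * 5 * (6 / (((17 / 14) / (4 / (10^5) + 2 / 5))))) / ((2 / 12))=840084 / 53125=15.81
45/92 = 0.49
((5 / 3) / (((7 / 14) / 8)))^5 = 3276800000 / 243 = 13484773.66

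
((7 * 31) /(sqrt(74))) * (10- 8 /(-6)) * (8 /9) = 29512 * sqrt(74) /999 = 254.13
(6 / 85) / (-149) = -6 / 12665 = -0.00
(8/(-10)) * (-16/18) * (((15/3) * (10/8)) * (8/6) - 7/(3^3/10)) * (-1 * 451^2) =-201773792/243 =-830344.82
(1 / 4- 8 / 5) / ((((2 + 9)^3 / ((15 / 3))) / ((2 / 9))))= -3 / 2662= -0.00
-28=-28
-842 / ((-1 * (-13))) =-842 / 13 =-64.77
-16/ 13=-1.23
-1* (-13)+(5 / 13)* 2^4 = 249 / 13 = 19.15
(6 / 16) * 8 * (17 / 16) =51 / 16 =3.19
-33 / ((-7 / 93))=3069 / 7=438.43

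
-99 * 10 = -990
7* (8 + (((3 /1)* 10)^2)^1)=6356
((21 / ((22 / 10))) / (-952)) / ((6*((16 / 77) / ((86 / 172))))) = -35 / 8704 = -0.00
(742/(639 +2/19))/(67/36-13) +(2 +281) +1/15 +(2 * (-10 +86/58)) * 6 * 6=-699585032398/2118164205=-330.28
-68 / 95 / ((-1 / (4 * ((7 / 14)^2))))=68 / 95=0.72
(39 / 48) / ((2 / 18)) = 117 / 16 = 7.31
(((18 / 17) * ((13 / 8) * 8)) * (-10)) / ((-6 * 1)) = 390 / 17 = 22.94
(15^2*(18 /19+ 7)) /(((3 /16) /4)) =724800 /19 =38147.37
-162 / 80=-81 / 40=-2.02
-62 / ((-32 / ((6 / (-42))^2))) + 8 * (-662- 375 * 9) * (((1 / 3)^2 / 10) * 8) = -101278861 / 35280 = -2870.72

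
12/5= 2.40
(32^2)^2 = 1048576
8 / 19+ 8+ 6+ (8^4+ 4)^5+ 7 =22012678190000000407 / 19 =1158562010000000021.42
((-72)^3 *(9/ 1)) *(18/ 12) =-5038848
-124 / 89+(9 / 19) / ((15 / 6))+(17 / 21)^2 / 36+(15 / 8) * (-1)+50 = 12601504709 / 268463160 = 46.94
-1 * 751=-751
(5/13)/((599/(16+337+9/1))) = 1810/7787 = 0.23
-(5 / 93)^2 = -25 / 8649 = -0.00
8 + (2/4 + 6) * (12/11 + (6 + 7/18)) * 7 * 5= 677023/396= 1709.65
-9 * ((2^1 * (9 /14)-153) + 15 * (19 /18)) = 1222.93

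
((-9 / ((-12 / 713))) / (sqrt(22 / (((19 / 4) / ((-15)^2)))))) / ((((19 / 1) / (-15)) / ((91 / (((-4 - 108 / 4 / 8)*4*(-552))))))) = -2821*sqrt(418) / 789184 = -0.07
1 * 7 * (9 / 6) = 21 / 2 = 10.50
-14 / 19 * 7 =-98 / 19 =-5.16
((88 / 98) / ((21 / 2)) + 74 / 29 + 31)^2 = 1007552205361 / 890485281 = 1131.46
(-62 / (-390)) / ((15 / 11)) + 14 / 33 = 17401 / 32175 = 0.54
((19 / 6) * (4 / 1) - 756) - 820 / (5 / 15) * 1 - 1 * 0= -9610 / 3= -3203.33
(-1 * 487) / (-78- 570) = 0.75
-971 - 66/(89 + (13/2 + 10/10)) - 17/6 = -1128491/1158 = -974.52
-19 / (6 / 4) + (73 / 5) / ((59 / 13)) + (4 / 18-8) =-45739 / 2655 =-17.23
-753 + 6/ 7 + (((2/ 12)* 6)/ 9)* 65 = -46930/ 63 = -744.92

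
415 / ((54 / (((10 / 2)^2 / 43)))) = 4.47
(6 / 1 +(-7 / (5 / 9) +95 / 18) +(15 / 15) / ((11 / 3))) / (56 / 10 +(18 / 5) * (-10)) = 1039 / 30096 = 0.03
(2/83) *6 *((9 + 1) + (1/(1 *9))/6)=1082/747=1.45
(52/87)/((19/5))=0.16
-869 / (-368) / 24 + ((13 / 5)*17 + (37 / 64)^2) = 63071249 / 1413120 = 44.63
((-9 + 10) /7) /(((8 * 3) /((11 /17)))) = 11 /2856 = 0.00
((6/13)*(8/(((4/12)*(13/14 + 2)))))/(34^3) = 252/2618629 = 0.00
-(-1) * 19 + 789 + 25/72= 58201/72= 808.35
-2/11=-0.18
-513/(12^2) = -57/16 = -3.56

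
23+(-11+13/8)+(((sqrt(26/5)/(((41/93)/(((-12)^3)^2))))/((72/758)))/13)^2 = 136752177632557513469/874120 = 156445542525691.57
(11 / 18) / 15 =11 / 270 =0.04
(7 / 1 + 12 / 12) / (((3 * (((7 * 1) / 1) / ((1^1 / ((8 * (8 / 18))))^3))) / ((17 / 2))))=4131 / 57344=0.07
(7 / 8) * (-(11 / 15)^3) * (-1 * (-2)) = -9317 / 13500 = -0.69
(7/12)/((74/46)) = 161/444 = 0.36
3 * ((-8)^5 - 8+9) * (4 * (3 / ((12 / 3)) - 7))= 2457525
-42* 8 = -336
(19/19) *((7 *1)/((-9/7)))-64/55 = -3271/495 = -6.61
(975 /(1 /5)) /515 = 975 /103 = 9.47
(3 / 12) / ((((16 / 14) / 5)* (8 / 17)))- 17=-3757 / 256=-14.68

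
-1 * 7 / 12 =-7 / 12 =-0.58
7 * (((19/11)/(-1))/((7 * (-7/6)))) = 1.48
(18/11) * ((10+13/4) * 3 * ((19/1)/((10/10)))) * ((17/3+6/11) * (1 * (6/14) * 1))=5573745/1694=3290.29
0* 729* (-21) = 0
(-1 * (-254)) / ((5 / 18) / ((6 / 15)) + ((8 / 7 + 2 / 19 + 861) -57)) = 1216152 / 3858853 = 0.32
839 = 839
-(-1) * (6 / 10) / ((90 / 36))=6 / 25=0.24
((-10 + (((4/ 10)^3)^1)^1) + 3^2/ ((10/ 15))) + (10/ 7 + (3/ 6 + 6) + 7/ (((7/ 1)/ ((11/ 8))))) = 90073/ 7000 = 12.87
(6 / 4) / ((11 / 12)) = 18 / 11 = 1.64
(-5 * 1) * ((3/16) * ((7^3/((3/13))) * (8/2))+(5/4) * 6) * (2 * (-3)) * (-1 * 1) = -33667.50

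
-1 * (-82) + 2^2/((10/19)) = 448/5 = 89.60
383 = 383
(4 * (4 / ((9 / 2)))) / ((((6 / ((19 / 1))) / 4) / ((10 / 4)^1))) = 3040 / 27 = 112.59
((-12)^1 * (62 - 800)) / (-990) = -492 / 55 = -8.95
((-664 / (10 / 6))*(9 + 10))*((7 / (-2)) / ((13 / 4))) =8151.88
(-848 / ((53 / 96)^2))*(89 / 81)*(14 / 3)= -20414464 / 1431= -14265.87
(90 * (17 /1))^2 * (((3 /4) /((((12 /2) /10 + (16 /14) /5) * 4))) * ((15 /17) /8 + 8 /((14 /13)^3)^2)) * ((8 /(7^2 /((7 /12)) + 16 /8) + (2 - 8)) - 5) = -362493487612125 /11976188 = -30267852.14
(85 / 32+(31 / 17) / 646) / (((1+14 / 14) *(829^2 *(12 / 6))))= 467231 / 483025962368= 0.00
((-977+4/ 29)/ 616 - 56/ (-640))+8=165923/ 25520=6.50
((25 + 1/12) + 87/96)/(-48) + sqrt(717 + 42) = -2495/4608 + sqrt(759) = 27.01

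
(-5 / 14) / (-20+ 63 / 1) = -5 / 602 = -0.01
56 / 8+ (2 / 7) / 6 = 148 / 21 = 7.05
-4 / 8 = -1 / 2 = -0.50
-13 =-13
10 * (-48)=-480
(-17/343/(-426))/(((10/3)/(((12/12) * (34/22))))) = 289/5357660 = 0.00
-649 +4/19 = -12327/19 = -648.79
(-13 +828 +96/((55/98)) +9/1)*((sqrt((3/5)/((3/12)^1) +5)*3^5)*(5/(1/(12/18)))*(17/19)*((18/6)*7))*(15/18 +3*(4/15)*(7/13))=260068933656*sqrt(185)/67925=52076848.46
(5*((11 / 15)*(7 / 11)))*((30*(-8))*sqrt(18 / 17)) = -1680*sqrt(34) / 17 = -576.24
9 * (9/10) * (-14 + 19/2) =-729/20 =-36.45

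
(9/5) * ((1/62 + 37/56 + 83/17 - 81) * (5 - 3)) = -20037681/73780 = -271.59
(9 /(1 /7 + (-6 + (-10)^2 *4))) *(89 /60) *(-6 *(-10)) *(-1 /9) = -7 /31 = -0.23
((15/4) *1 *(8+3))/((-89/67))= -11055/356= -31.05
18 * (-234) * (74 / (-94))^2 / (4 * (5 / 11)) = -15857127 / 11045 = -1435.68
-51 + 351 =300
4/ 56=1/ 14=0.07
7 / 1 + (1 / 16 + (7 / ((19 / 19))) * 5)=673 / 16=42.06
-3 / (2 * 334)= -3 / 668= -0.00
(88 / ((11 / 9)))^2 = 5184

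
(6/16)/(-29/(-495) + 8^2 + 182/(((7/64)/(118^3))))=0.00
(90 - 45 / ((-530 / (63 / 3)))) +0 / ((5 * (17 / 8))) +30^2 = 991.78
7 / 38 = 0.18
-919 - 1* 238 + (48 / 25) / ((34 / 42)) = -490717 / 425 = -1154.63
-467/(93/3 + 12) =-467/43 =-10.86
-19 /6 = -3.17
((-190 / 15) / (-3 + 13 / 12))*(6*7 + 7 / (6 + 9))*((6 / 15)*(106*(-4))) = -82106752 / 1725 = -47598.12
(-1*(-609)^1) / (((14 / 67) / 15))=87435 / 2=43717.50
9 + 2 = 11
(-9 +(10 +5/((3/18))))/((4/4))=31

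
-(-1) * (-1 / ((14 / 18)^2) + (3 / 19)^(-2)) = 16960 / 441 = 38.46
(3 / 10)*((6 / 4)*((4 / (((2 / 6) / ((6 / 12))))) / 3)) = 9 / 10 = 0.90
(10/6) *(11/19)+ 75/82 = 8785/4674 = 1.88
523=523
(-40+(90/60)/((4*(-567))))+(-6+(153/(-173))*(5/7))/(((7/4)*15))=-368525383/9155160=-40.25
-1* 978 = -978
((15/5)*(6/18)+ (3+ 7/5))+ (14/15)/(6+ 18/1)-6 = -101/180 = -0.56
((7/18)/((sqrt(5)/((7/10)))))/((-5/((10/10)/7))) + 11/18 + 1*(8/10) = 1.41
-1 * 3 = -3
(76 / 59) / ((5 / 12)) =912 / 295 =3.09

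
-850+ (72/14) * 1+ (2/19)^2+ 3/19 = -2134527/2527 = -844.69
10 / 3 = 3.33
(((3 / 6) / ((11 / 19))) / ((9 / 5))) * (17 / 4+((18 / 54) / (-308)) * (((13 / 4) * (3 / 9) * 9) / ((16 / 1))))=884165 / 433664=2.04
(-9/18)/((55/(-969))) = 969/110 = 8.81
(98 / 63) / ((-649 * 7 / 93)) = -62 / 1947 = -0.03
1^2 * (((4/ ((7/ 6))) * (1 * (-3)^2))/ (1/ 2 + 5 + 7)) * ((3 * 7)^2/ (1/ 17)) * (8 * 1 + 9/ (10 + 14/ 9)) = 52802442/ 325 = 162469.05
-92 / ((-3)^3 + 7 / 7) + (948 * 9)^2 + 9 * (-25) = 946332433 / 13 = 72794802.54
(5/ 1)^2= 25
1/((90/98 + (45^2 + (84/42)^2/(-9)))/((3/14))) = 189/1786468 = 0.00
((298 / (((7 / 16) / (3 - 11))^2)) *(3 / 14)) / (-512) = -14304 / 343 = -41.70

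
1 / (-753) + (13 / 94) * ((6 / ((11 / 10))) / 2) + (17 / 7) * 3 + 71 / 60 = 482065739 / 54502140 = 8.84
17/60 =0.28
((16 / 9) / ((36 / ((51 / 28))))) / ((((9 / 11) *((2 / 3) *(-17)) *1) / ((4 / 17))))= -22 / 9639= -0.00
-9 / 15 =-3 / 5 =-0.60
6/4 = 3/2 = 1.50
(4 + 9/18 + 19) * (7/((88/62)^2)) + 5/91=28790739/352352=81.71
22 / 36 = 11 / 18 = 0.61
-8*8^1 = -64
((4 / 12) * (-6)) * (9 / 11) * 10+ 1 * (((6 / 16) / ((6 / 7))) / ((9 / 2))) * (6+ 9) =-14.91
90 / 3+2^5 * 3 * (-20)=-1890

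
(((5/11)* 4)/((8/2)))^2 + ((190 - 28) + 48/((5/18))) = 202679/605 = 335.01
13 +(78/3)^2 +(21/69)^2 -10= 359240/529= 679.09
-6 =-6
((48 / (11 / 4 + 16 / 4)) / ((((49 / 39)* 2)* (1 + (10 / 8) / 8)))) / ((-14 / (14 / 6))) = -0.41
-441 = -441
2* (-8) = -16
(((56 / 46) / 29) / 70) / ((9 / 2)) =4 / 30015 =0.00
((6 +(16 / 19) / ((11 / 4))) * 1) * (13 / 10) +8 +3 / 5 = 17554 / 1045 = 16.80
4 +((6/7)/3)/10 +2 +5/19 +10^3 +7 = 673839/665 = 1013.29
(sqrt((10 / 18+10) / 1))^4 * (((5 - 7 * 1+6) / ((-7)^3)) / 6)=-18050 / 83349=-0.22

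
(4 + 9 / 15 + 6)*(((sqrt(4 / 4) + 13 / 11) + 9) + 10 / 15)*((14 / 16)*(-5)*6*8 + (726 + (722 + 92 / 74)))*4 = 1266921328 / 2035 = 622565.76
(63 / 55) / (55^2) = 63 / 166375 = 0.00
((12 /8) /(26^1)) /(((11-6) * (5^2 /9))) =27 /6500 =0.00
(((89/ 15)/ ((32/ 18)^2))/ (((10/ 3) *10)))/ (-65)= -7209/ 8320000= -0.00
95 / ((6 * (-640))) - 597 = -597.02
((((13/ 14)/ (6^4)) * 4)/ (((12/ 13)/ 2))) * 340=14365/ 6804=2.11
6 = 6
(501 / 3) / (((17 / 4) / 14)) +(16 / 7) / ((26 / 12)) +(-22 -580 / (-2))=1267260 / 1547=819.17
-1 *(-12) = 12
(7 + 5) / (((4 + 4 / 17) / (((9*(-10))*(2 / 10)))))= -51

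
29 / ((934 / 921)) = 26709 / 934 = 28.60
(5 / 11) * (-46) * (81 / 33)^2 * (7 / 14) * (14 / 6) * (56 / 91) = -1564920 / 17303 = -90.44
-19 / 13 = -1.46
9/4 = 2.25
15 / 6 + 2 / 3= 19 / 6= 3.17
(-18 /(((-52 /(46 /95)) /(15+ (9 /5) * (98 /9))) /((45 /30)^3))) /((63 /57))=322299 /18200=17.71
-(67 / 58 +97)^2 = -32410249 / 3364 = -9634.44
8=8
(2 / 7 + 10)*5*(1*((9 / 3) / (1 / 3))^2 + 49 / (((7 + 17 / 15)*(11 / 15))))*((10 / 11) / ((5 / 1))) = 43101720 / 51667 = 834.22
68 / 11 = 6.18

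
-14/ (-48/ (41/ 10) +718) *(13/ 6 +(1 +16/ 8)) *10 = -44485/ 43437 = -1.02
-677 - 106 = -783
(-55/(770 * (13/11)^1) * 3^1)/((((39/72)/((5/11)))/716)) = -128880/1183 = -108.94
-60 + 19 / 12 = -701 / 12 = -58.42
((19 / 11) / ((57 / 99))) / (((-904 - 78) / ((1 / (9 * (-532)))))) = 1 / 1567272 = 0.00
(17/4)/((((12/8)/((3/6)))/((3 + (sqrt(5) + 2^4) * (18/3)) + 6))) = 17 * sqrt(5)/2 + 595/4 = 167.76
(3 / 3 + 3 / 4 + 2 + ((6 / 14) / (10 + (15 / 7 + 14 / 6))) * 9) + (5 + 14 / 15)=9.95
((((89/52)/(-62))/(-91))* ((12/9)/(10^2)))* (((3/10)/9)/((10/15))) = 89/440076000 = 0.00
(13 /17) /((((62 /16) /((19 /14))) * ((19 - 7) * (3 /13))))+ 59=1962070 /33201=59.10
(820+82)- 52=850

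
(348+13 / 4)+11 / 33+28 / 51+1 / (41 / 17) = 982901 / 2788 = 352.55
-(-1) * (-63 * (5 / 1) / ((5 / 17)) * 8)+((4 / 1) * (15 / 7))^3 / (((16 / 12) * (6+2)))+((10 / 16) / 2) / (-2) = -93396083 / 10976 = -8509.12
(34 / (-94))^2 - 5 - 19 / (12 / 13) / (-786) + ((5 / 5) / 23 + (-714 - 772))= -714408452263 / 479211624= -1490.80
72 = 72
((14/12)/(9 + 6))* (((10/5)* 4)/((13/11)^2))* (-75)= -16940/507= -33.41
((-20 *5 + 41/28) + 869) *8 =43146/7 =6163.71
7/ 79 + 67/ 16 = 5405/ 1264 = 4.28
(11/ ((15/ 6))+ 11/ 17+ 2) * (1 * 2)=1198/ 85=14.09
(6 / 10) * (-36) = -108 / 5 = -21.60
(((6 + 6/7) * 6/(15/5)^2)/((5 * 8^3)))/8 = 1/4480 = 0.00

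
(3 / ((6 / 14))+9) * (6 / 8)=12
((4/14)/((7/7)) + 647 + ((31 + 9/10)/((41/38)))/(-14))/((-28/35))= -806.47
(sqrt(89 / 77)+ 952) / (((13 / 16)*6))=8*sqrt(6853) / 3003+ 7616 / 39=195.50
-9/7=-1.29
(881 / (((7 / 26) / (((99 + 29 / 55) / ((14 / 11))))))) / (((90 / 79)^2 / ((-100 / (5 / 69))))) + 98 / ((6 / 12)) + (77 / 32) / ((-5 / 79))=-41139381539731 / 151200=-272085856.74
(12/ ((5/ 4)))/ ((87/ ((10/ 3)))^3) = 3200/ 5926527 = 0.00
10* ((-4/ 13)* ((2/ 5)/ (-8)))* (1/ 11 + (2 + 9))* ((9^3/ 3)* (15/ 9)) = 98820/ 143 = 691.05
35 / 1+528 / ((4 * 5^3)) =4507 / 125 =36.06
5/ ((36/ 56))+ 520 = 4750/ 9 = 527.78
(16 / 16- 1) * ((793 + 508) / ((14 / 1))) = 0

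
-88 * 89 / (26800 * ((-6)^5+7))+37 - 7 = 780785479 / 26026150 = 30.00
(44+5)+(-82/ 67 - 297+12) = -15894/ 67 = -237.22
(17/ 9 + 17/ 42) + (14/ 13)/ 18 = 1285/ 546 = 2.35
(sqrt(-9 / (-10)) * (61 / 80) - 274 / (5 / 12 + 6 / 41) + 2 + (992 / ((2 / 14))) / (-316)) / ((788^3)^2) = -0.00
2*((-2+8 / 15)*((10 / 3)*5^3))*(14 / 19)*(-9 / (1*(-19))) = -426.59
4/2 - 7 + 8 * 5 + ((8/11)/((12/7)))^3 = 1260539/35937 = 35.08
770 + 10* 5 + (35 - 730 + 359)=484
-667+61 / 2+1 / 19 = -636.45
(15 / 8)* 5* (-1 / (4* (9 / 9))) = -2.34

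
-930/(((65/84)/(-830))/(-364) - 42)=363101760/16398143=22.14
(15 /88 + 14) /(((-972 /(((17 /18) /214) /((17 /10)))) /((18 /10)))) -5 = -91524767 /18304704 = -5.00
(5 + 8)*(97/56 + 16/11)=25519/616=41.43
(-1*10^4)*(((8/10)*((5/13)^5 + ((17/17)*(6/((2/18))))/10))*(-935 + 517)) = 6715110476800/371293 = 18085744.89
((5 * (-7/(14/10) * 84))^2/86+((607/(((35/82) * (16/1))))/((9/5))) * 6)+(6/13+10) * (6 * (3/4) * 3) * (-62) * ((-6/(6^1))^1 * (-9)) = -1278678823/46956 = -27231.43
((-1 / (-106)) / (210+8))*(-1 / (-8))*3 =0.00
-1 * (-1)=1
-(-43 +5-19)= 57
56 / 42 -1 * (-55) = 169 / 3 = 56.33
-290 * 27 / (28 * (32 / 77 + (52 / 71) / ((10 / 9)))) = -15288075 / 58756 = -260.20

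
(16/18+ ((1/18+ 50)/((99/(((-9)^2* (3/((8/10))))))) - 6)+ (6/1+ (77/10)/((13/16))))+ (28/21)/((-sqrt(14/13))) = 162.66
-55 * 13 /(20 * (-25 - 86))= 143 /444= 0.32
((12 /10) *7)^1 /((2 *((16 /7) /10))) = 147 /8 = 18.38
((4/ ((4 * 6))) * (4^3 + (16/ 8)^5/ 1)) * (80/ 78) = 640/ 39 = 16.41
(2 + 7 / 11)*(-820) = -23780 / 11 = -2161.82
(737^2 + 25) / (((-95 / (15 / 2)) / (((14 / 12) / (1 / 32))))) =-30418864 / 19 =-1600992.84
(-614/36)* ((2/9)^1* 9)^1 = -307/9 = -34.11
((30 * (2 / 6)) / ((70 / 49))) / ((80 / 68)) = 119 / 20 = 5.95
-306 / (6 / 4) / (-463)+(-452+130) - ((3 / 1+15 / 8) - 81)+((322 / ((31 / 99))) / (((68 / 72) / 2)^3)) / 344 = -5265030339397 / 24257603416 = -217.05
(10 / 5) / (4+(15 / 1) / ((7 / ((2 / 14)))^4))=11529602 / 23059219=0.50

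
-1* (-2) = 2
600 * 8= 4800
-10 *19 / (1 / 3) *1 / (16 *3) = -95 / 8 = -11.88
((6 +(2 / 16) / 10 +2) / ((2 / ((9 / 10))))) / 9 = 641 / 1600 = 0.40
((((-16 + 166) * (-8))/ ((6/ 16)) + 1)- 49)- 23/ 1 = -3271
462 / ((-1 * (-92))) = 5.02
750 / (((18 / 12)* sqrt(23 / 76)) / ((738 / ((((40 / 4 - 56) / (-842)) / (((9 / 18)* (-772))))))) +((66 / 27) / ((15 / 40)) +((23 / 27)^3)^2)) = 46001951823540826450528236000* sqrt(437) / 385817672449050780708230394619035073 +41932905114021995359313333712157248000 / 385817672449050780708230394619035073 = 108.69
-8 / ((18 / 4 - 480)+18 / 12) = 4 / 237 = 0.02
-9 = -9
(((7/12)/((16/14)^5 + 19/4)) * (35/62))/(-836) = -823543/14007235176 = -0.00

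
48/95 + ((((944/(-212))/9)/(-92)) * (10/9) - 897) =-8409248363/9380205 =-896.49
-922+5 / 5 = -921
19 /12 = 1.58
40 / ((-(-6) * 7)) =20 / 21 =0.95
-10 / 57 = -0.18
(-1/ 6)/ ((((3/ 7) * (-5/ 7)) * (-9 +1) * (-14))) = 7/ 1440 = 0.00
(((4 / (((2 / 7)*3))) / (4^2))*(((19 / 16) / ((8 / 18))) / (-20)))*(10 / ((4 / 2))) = -399 / 2048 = -0.19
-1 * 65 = -65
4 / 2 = 2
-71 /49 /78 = -71 /3822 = -0.02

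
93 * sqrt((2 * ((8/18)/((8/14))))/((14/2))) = 31 * sqrt(2) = 43.84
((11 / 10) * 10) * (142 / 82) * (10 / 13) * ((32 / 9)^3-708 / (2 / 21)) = -42069486580 / 388557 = -108271.08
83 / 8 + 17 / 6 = 13.21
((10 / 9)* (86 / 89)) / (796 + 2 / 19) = 8170 / 6057963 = 0.00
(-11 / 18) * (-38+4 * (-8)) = 385 / 9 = 42.78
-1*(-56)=56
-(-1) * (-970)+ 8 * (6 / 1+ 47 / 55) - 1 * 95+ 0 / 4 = -55559 / 55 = -1010.16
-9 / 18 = -1 / 2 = -0.50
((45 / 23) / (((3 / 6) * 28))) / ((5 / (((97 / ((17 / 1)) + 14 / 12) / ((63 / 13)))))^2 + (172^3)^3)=3737104605 / 3523178397530706965947751330056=0.00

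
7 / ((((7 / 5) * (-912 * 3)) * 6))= -5 / 16416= -0.00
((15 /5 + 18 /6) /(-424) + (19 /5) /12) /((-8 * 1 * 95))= -481 /1208400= -0.00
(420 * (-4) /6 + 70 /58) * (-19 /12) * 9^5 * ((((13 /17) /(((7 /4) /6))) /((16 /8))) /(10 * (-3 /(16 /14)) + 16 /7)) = -42880202820 /30073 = -1425870.48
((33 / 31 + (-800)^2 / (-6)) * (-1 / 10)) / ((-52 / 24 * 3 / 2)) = -19839802 / 6045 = -3282.02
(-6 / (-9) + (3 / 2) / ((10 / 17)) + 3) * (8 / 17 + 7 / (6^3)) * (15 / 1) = 688931 / 14688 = 46.90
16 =16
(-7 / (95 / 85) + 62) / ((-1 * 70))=-1059 / 1330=-0.80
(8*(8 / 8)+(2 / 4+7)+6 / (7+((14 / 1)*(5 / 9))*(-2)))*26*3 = 88881 / 77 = 1154.30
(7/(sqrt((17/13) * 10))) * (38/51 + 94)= 16912 * sqrt(2210)/4335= 183.40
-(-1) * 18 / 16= 1.12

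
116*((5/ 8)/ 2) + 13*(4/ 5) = 933/ 20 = 46.65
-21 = -21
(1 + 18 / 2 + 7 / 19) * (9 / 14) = 1773 / 266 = 6.67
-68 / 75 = -0.91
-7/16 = -0.44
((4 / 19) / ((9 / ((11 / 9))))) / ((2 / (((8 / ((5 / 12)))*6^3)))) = 5632 / 95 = 59.28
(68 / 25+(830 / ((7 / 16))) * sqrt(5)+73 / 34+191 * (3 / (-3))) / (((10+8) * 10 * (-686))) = 158213 / 104958000 - 332 * sqrt(5) / 21609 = -0.03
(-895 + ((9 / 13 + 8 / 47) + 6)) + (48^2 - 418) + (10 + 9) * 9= 714175 / 611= 1168.86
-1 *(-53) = 53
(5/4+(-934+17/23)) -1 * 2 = -85929/92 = -934.01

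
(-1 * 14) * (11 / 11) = -14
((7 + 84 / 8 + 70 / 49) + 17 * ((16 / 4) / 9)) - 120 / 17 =41609 / 2142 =19.43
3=3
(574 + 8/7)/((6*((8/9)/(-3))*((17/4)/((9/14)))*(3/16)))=-217404/833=-260.99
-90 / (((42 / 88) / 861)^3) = -528386981760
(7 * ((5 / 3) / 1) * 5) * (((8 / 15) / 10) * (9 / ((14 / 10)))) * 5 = 100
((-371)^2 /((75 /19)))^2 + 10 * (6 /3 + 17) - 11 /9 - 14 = 6839162185166 /5625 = 1215851055.14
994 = 994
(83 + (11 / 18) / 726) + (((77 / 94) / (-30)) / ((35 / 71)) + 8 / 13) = 83.56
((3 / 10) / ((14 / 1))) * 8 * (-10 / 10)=-6 / 35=-0.17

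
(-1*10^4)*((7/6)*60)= -700000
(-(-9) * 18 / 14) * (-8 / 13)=-648 / 91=-7.12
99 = 99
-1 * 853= -853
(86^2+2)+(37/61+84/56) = 902813/122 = 7400.11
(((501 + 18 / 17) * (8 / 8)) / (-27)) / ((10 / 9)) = -569 / 34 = -16.74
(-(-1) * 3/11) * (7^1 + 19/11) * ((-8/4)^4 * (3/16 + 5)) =23904/121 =197.55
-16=-16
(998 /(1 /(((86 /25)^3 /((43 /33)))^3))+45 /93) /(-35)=-3598444063399277234103 /4138946533203125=-869410.62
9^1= 9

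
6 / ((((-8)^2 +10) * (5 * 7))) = 3 / 1295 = 0.00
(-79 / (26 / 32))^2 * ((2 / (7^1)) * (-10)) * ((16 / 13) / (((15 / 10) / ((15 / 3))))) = -5112627200 / 46137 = -110814.04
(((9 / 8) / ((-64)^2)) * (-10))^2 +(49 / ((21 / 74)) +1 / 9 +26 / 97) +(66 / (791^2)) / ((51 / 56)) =61619673239629452167 / 356088518402899968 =173.05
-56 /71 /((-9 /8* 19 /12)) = 1792 /4047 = 0.44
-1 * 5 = -5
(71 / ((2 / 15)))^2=1134225 / 4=283556.25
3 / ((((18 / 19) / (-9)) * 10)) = -2.85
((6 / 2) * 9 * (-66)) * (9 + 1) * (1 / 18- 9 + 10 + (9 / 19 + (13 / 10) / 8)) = -2291157 / 76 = -30146.80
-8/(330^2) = -2/27225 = -0.00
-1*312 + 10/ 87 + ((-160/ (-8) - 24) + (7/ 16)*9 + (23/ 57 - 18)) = -8715781/ 26448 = -329.54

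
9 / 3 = 3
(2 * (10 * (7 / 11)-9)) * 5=-290 / 11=-26.36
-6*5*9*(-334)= 90180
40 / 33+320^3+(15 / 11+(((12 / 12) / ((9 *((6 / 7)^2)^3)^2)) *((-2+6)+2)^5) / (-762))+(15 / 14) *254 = 43595637567699730963 / 1330422153984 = 32768273.92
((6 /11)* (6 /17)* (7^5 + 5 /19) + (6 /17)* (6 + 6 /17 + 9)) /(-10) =-19576215 /60401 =-324.10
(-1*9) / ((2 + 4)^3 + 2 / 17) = -153 / 3674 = -0.04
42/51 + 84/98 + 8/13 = 3552/1547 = 2.30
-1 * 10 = -10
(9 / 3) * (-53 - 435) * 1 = -1464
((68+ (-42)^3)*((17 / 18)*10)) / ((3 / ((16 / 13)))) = -100667200 / 351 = -286801.14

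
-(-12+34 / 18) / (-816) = -91 / 7344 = -0.01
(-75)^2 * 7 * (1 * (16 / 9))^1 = 70000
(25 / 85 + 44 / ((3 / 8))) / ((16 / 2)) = 5999 / 408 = 14.70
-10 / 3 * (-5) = 50 / 3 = 16.67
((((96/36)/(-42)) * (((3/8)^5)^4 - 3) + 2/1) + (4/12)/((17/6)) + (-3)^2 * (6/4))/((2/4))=1626628127792426782325/51449122143080546304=31.62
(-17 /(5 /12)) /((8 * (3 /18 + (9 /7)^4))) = -1.76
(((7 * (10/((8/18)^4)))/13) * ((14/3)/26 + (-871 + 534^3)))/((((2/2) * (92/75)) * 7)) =2435207370595875/995072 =2447267504.86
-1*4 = -4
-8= -8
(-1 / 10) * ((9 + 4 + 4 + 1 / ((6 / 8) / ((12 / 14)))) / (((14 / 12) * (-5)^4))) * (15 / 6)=-381 / 61250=-0.01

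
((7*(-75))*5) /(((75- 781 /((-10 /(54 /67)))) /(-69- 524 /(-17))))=190238125 /261868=726.47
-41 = -41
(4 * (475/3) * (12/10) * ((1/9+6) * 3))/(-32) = -5225/12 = -435.42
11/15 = 0.73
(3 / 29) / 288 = 1 / 2784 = 0.00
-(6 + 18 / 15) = -36 / 5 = -7.20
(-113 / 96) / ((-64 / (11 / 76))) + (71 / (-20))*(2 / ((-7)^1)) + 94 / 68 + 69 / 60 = 986108161 / 277831680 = 3.55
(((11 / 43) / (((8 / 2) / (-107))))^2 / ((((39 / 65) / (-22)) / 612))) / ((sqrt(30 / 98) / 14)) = -12693769627*sqrt(15) / 1849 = -26588836.33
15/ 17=0.88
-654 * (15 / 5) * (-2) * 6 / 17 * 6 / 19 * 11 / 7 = 1553904 / 2261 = 687.26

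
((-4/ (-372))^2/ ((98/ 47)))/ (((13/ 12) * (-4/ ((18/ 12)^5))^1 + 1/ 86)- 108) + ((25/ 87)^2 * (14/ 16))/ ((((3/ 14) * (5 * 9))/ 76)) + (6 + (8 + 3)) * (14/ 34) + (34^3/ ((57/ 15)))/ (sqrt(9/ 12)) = 495767497231189013/ 65495825160192693 + 393040 * sqrt(3)/ 57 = 11950.82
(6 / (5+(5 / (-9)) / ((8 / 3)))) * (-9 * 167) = -216432 / 115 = -1882.02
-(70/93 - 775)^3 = 373325765400125/804357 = 464129441.78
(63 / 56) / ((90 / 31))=0.39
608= 608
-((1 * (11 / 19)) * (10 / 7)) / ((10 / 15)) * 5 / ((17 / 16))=-13200 / 2261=-5.84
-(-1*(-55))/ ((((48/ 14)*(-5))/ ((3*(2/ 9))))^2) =-0.08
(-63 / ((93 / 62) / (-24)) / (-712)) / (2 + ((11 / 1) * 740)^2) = -7 / 327616921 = -0.00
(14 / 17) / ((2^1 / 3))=21 / 17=1.24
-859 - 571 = -1430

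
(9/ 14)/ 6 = 3/ 28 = 0.11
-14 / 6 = -7 / 3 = -2.33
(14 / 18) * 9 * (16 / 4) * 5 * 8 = 1120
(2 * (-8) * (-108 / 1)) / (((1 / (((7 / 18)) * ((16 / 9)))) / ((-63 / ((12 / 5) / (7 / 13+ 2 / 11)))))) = -3230080 / 143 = -22587.97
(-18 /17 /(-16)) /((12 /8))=3 /68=0.04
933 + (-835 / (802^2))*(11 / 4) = 2400428143 / 2572816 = 933.00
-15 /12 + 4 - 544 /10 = -1033 /20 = -51.65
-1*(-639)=639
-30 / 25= -6 / 5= -1.20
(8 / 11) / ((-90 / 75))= -20 / 33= -0.61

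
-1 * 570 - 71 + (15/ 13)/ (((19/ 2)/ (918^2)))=25123393/ 247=101714.14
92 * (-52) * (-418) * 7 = 13997984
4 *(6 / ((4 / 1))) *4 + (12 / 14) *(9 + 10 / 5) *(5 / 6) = 223 / 7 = 31.86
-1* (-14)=14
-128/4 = -32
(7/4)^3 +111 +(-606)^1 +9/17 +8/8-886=-1495033/1088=-1374.11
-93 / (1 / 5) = -465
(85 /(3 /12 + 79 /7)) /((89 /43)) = 6020 /1691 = 3.56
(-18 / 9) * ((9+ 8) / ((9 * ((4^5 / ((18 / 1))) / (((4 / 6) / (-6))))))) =17 / 2304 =0.01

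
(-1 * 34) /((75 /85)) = -38.53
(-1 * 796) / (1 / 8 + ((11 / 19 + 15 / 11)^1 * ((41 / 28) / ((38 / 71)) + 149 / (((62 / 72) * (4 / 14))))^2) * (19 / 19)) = -12928197014656 / 11676428821979833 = -0.00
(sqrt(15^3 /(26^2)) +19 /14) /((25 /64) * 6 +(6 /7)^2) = 2128 /4827 +3920 * sqrt(15) /20917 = 1.17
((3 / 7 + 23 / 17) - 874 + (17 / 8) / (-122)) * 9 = -911744703 / 116144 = -7850.12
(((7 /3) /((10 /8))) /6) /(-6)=-7 /135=-0.05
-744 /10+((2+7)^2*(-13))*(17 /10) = -3729 /2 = -1864.50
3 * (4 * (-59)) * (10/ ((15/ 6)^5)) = -45312/ 625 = -72.50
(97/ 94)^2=9409/ 8836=1.06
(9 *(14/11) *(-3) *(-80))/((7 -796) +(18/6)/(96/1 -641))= -686700/197087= -3.48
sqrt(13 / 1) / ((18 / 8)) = 4*sqrt(13) / 9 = 1.60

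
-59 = -59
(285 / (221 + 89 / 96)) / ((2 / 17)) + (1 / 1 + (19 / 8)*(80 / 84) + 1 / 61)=154951883 / 10916682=14.19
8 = 8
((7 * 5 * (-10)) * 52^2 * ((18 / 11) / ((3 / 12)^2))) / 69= -359108.30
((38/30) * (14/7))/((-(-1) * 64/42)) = 133/80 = 1.66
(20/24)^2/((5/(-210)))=-175/6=-29.17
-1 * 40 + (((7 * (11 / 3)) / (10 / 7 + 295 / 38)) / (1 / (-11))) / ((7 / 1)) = -44.39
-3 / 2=-1.50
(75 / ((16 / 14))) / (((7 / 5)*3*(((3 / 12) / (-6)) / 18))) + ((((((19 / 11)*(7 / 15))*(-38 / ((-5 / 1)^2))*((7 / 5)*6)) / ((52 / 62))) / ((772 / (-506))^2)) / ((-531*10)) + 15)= -6735.00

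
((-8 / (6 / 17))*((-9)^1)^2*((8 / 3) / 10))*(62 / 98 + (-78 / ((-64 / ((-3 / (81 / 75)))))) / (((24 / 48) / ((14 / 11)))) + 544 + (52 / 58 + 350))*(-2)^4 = -542998441056 / 78155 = -6947712.12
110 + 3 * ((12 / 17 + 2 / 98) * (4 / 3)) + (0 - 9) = 86553 / 833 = 103.91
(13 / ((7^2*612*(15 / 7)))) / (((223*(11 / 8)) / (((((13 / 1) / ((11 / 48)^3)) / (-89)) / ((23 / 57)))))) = -78913536 / 3976586300995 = -0.00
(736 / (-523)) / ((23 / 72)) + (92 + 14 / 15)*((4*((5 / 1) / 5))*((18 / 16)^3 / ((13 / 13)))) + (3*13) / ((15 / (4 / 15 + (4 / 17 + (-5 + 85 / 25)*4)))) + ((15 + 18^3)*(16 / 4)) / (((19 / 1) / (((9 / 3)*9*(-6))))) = -161283081203851 / 810859200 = -198903.93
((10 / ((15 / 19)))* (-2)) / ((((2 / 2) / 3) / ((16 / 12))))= -304 / 3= -101.33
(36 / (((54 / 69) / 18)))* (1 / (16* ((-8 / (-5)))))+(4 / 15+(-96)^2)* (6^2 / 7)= 53121921 / 1120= 47430.29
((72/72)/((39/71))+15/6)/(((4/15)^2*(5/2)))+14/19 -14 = 43629/3952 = 11.04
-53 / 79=-0.67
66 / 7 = 9.43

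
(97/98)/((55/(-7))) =-97/770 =-0.13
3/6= 1/2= 0.50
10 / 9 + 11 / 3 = 43 / 9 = 4.78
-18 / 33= -6 / 11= -0.55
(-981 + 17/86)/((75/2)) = -84349/3225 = -26.15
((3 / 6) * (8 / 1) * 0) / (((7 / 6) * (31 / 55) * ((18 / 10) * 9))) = 0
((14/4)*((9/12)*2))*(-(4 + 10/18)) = -287/12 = -23.92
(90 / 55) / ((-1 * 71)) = -0.02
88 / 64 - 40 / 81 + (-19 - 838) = -856.12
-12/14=-6/7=-0.86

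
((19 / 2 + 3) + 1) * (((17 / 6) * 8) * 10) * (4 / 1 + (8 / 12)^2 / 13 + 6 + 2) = 478720 / 13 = 36824.62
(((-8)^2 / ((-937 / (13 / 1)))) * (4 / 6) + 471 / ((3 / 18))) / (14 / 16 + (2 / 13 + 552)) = 825991088 / 161674665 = 5.11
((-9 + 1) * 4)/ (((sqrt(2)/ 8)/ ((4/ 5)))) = -512 * sqrt(2)/ 5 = -144.82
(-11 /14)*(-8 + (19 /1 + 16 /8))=-143 /14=-10.21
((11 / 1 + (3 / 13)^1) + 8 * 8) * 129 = 126162 / 13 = 9704.77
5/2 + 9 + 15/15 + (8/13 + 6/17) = 5953/442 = 13.47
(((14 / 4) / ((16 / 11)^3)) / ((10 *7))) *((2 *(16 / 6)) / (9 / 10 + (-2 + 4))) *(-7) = -9317 / 44544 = -0.21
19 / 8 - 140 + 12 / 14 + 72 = -3627 / 56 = -64.77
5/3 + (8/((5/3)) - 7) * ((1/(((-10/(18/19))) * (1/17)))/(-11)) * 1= 1916/1425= 1.34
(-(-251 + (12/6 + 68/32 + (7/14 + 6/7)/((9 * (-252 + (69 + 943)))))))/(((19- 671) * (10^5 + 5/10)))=-1244249/328609643040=-0.00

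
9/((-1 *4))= -9/4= -2.25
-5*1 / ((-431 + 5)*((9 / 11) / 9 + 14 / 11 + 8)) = 55 / 43878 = 0.00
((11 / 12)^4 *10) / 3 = 73205 / 31104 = 2.35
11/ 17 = 0.65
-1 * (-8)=8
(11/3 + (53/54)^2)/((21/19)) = 256519/61236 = 4.19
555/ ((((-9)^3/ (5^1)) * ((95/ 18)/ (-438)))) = 54020/ 171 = 315.91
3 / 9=1 / 3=0.33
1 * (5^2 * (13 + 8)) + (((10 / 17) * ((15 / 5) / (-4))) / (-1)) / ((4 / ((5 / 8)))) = 571275 / 1088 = 525.07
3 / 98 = 0.03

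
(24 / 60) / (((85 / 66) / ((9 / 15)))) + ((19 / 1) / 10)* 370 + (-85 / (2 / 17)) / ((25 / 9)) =1883117 / 4250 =443.09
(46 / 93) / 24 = 23 / 1116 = 0.02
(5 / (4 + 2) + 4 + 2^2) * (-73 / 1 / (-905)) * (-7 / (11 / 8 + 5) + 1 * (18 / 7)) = 1017547 / 969255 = 1.05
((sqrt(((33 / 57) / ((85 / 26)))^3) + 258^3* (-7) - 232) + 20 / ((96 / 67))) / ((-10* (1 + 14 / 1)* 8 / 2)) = 2885155249 / 14400 - 143* sqrt(461890) / 782467500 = 200358.00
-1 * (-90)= 90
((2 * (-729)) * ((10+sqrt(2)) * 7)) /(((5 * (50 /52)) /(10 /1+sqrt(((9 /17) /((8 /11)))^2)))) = -96788601 /425-96788601 * sqrt(2) /4250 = -259944.89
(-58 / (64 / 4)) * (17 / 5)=-493 / 40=-12.32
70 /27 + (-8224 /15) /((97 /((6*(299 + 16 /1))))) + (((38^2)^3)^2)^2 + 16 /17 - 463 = 3659238685123770083802267605576739931970897 /44523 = 82187603825523214603738910000000000000.00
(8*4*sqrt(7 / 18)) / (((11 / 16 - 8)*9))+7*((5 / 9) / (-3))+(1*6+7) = 316 / 27 - 256*sqrt(14) / 3159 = 11.40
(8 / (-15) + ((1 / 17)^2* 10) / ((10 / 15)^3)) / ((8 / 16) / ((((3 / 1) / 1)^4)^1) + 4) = -195021 / 1875610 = -0.10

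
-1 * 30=-30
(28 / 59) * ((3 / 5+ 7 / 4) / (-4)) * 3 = -987 / 1180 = -0.84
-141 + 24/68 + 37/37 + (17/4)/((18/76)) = -37241/306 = -121.70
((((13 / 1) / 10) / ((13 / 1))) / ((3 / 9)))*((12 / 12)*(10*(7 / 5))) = 21 / 5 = 4.20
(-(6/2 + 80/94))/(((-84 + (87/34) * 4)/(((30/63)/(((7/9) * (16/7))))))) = 15385/1100176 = 0.01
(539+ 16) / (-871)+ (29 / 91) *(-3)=-1.59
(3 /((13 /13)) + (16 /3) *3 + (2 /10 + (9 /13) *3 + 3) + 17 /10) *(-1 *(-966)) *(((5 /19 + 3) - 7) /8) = -115807461 /9880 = -11721.40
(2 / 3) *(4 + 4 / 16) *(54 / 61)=153 / 61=2.51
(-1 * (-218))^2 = 47524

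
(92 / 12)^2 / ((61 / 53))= 51.07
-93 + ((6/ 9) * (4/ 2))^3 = -2447/ 27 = -90.63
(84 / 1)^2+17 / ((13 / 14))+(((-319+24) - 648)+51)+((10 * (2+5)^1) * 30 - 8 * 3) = 107358 / 13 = 8258.31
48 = 48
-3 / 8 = -0.38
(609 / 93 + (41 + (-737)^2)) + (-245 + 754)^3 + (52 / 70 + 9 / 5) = 132415448.09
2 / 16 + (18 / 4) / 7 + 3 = 211 / 56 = 3.77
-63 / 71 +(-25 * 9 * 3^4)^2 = 23582694312 / 71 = 332150624.11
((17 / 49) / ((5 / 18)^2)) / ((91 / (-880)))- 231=-6119553 / 22295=-274.48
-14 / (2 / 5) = -35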